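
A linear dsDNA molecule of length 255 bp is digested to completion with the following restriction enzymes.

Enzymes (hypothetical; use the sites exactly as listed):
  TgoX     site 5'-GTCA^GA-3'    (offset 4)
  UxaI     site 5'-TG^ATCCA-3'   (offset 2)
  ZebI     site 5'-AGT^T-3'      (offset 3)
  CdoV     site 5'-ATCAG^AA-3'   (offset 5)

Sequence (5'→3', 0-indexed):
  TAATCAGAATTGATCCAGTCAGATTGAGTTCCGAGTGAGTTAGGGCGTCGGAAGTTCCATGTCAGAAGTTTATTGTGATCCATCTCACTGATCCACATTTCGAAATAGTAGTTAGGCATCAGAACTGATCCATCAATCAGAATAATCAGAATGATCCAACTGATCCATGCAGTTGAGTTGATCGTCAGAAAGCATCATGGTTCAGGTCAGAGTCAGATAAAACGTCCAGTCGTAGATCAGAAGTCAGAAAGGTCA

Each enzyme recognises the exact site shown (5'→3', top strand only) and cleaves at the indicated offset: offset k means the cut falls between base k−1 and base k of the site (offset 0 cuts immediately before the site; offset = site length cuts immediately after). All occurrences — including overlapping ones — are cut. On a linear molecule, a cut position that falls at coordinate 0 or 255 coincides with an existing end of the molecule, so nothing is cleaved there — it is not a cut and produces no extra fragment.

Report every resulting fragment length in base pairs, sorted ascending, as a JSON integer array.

Per-enzyme occurrences:
  TgoX GTCAGA/4: at [17, 60, 183, 205, 211, 242] ⇒ [21, 64, 187, 209, 215, 246]
  UxaI TGATCCA/2: at [10, 75, 88, 125, 151, 160] ⇒ [12, 77, 90, 127, 153, 162]
  ZebI AGTT/3: at [26, 37, 52, 66, 109, 170, 175] ⇒ [29, 40, 55, 69, 112, 173, 178]
  CdoV ATCAGAA/5: at [2, 117, 135, 144, 235] ⇒ [7, 122, 140, 149, 240]

Pooled cuts: [7, 12, 21, 29, 40, 55, 64, 69, 77, 90, 112, 122, 127, 140, 149, 153, 162, 173, 178, 187, 209, 215, 240, 246]

Fragments:
  [0,7): 7 bp
  [7,12): 5 bp
  [12,21): 9 bp
  [21,29): 8 bp
  [29,40): 11 bp
  [40,55): 15 bp
  [55,64): 9 bp
  [64,69): 5 bp
  [69,77): 8 bp
  [77,90): 13 bp
  [90,112): 22 bp
  [112,122): 10 bp
  [122,127): 5 bp
  [127,140): 13 bp
  [140,149): 9 bp
  [149,153): 4 bp
  [153,162): 9 bp
  [162,173): 11 bp
  [173,178): 5 bp
  [178,187): 9 bp
  [187,209): 22 bp
  [209,215): 6 bp
  [215,240): 25 bp
  [240,246): 6 bp
  [246,255): 9 bp

[4,5,5,5,5,6,6,7,8,8,9,9,9,9,9,9,10,11,11,13,13,15,22,22,25]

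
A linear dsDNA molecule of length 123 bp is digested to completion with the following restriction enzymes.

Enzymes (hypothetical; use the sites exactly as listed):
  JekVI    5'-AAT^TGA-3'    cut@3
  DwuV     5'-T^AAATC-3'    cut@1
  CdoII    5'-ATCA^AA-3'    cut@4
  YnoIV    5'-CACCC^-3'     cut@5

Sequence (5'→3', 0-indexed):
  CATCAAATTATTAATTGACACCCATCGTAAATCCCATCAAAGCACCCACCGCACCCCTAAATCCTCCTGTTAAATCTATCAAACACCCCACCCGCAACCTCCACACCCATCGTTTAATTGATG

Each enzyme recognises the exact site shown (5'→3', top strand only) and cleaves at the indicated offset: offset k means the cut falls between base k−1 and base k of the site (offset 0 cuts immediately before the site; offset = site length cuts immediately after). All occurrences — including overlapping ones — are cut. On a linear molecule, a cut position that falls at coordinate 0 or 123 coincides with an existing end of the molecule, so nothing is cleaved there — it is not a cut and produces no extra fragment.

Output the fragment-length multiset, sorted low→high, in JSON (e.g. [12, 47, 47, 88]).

Site scan:
  JekVI AATTGA/3: at [12, 115] ⇒ [15, 118]
  DwuV TAAATC/1: at [27, 57, 70] ⇒ [28, 58, 71]
  CdoII ATCAAA/4: at [1, 35, 77] ⇒ [5, 39, 81]
  YnoIV CACCC/5: at [18, 42, 51, 83, 88, 103] ⇒ [23, 47, 56, 88, 93, 108]

All cut coordinates (distinct, sorted): [5, 15, 23, 28, 39, 47, 56, 58, 71, 81, 88, 93, 108, 118]

Fragment lengths:
  [0,5): 5 bp
  [5,15): 10 bp
  [15,23): 8 bp
  [23,28): 5 bp
  [28,39): 11 bp
  [39,47): 8 bp
  [47,56): 9 bp
  [56,58): 2 bp
  [58,71): 13 bp
  [71,81): 10 bp
  [81,88): 7 bp
  [88,93): 5 bp
  [93,108): 15 bp
  [108,118): 10 bp
  [118,123): 5 bp

[2,5,5,5,5,7,8,8,9,10,10,10,11,13,15]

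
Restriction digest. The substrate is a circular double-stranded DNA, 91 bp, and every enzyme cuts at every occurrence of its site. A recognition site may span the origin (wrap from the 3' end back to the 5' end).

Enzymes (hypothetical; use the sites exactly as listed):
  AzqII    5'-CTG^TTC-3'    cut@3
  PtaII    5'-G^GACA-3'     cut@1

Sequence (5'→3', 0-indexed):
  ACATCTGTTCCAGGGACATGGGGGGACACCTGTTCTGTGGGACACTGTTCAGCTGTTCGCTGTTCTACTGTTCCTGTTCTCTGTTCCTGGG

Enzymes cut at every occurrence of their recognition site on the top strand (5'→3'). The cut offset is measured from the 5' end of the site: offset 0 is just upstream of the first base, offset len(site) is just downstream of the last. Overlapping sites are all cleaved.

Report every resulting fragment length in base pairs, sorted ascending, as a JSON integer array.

Per-enzyme occurrences:
  AzqII CTGTTC/3: at [4, 29, 44, 52, 59, 67, 73, 80] ⇒ [7, 32, 47, 55, 62, 70, 76, 83]
  PtaII GGACA/1: at [13, 23, 39, 89] ⇒ [14, 24, 40, 90]

Pooled cuts: [7, 14, 24, 32, 40, 47, 55, 62, 70, 76, 83, 90]

Fragment lengths:
  7→14: 7 bp
  14→24: 10 bp
  24→32: 8 bp
  32→40: 8 bp
  40→47: 7 bp
  47→55: 8 bp
  55→62: 7 bp
  62→70: 8 bp
  70→76: 6 bp
  76→83: 7 bp
  83→90: 7 bp
  90→7 (wrap): 91-90+7 = 8 bp

[6,7,7,7,7,7,8,8,8,8,8,10]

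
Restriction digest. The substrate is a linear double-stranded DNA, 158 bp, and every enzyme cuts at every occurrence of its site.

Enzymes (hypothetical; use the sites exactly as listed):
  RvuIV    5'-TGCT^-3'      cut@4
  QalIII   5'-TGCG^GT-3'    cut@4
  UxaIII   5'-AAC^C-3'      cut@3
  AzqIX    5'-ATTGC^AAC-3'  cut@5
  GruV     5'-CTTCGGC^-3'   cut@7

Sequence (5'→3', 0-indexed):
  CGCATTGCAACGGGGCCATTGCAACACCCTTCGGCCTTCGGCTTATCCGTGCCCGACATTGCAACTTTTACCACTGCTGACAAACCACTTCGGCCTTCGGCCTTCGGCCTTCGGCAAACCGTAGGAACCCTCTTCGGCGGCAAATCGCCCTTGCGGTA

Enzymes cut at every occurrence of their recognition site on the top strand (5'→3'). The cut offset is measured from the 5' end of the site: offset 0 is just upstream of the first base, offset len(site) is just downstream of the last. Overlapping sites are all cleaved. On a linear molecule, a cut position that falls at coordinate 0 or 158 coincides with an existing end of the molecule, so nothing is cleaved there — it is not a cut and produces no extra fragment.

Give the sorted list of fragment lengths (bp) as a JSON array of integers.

Scan for sites:
  RvuIV (TGCT, off=4): starts [74] → cuts [78]
  QalIII (TGCGGT, off=4): starts [151] → cuts [155]
  UxaIII (AACC, off=3): starts [82, 116, 125] → cuts [85, 119, 128]
  AzqIX (ATTGCAAC, off=5): starts [3, 17, 57] → cuts [8, 22, 62]
  GruV (CTTCGGC, off=7): starts [28, 35, 87, 94, 101, 108, 131] → cuts [35, 42, 94, 101, 108, 115, 138]

All cut coordinates (distinct, sorted): [8, 22, 35, 42, 62, 78, 85, 94, 101, 108, 115, 119, 128, 138, 155]

Fragment lengths:
  [0,8): 8 bp
  [8,22): 14 bp
  [22,35): 13 bp
  [35,42): 7 bp
  [42,62): 20 bp
  [62,78): 16 bp
  [78,85): 7 bp
  [85,94): 9 bp
  [94,101): 7 bp
  [101,108): 7 bp
  [108,115): 7 bp
  [115,119): 4 bp
  [119,128): 9 bp
  [128,138): 10 bp
  [138,155): 17 bp
  [155,158): 3 bp

[3,4,7,7,7,7,7,8,9,9,10,13,14,16,17,20]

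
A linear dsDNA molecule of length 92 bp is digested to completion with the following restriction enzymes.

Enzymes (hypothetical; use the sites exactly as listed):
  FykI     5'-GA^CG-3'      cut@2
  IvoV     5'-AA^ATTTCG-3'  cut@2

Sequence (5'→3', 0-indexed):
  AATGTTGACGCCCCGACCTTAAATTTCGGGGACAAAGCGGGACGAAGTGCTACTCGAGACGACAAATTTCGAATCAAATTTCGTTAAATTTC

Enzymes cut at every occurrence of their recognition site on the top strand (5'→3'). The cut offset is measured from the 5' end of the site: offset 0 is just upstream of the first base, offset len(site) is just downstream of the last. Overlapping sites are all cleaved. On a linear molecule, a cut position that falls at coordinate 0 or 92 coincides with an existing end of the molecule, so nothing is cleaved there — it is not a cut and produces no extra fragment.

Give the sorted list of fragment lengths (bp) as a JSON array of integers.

Per-enzyme occurrences:
  FykI GACG/2: at [6, 40, 57] ⇒ [8, 42, 59]
  IvoV AAATTTCG/2: at [20, 63, 75] ⇒ [22, 65, 77]

Pooled cuts: [8, 22, 42, 59, 65, 77]

Fragment lengths:
  [0,8): 8 bp
  [8,22): 14 bp
  [22,42): 20 bp
  [42,59): 17 bp
  [59,65): 6 bp
  [65,77): 12 bp
  [77,92): 15 bp

[6,8,12,14,15,17,20]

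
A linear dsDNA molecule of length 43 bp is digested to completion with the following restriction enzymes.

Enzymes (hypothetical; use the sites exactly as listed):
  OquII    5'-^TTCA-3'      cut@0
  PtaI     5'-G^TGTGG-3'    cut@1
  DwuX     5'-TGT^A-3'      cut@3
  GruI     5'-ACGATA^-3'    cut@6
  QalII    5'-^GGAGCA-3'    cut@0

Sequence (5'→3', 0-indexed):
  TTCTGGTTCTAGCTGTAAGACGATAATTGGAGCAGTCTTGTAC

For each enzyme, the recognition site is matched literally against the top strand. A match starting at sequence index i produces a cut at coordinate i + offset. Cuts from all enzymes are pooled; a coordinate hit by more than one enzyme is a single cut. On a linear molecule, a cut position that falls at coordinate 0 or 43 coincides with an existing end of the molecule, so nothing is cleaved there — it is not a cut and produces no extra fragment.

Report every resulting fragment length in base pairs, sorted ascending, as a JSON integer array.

Scan for sites:
  OquII (TTCA, off=0): no sites
  PtaI (GTGTGG, off=1): no sites
  DwuX (TGTA, off=3): starts [13, 38] → cuts [16, 41]
  GruI (ACGATA, off=6): starts [19] → cuts [25]
  QalII (GGAGCA, off=0): starts [28] → cuts [28]

All cut coordinates (distinct, sorted): [16, 25, 28, 41]

Fragment lengths:
  [0,16): 16 bp
  [16,25): 9 bp
  [25,28): 3 bp
  [28,41): 13 bp
  [41,43): 2 bp

[2,3,9,13,16]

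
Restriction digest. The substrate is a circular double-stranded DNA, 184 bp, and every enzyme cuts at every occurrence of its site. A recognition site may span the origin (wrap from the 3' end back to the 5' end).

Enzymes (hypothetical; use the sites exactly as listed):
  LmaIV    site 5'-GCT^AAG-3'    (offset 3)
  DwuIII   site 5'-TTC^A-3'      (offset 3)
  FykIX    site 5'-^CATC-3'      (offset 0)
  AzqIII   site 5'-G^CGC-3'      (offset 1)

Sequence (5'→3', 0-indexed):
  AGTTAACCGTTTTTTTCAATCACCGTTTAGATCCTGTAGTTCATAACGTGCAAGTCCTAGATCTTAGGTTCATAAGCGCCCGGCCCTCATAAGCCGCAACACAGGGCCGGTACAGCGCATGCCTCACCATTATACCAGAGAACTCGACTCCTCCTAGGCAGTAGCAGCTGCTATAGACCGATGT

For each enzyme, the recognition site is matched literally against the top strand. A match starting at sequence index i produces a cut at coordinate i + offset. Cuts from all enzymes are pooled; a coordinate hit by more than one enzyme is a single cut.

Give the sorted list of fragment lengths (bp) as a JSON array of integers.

Scan for sites:
  LmaIV (GCTAAG, off=3): no sites
  DwuIII (TTCA, off=3): starts [14, 39, 68] → cuts [17, 42, 71]
  FykIX (CATC, off=0): no sites
  AzqIII (GCGC, off=1): starts [75, 114] → cuts [76, 115]

All cut coordinates (distinct, sorted): [17, 42, 71, 76, 115]

Fragments:
  17→42: 25 bp
  42→71: 29 bp
  71→76: 5 bp
  76→115: 39 bp
  115→17 (wrap): 184-115+17 = 86 bp

[5,25,29,39,86]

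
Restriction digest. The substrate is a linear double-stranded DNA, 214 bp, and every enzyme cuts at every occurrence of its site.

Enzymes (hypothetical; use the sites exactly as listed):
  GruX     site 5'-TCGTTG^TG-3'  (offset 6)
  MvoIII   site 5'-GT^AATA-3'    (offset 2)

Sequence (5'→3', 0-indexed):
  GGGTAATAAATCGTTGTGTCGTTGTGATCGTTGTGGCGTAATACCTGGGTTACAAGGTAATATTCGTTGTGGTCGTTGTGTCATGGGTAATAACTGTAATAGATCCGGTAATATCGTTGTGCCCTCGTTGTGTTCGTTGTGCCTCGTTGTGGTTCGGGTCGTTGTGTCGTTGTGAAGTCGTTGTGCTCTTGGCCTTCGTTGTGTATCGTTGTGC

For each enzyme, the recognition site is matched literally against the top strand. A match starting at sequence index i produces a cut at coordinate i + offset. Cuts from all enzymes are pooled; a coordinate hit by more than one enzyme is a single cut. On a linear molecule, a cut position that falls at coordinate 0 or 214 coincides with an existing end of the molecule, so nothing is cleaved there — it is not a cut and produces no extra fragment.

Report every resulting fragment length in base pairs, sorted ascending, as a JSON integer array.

[3,4,6,8,8,9,9,9,9,10,10,10,10,11,11,11,12,12,15,18,19]

Scan for sites:
  GruX TCGTTGTG/6: at [10, 18, 27, 63, 72, 113, 124, 133, 143, 158, 166, 177, 195, 205] ⇒ [16, 24, 33, 69, 78, 119, 130, 139, 149, 164, 172, 183, 201, 211]
  MvoIII GTAATA/2: at [2, 37, 56, 86, 95, 107] ⇒ [4, 39, 58, 88, 97, 109]

Pooled cuts: [4, 16, 24, 33, 39, 58, 69, 78, 88, 97, 109, 119, 130, 139, 149, 164, 172, 183, 201, 211]

Fragments:
  [0,4): 4 bp
  [4,16): 12 bp
  [16,24): 8 bp
  [24,33): 9 bp
  [33,39): 6 bp
  [39,58): 19 bp
  [58,69): 11 bp
  [69,78): 9 bp
  [78,88): 10 bp
  [88,97): 9 bp
  [97,109): 12 bp
  [109,119): 10 bp
  [119,130): 11 bp
  [130,139): 9 bp
  [139,149): 10 bp
  [149,164): 15 bp
  [164,172): 8 bp
  [172,183): 11 bp
  [183,201): 18 bp
  [201,211): 10 bp
  [211,214): 3 bp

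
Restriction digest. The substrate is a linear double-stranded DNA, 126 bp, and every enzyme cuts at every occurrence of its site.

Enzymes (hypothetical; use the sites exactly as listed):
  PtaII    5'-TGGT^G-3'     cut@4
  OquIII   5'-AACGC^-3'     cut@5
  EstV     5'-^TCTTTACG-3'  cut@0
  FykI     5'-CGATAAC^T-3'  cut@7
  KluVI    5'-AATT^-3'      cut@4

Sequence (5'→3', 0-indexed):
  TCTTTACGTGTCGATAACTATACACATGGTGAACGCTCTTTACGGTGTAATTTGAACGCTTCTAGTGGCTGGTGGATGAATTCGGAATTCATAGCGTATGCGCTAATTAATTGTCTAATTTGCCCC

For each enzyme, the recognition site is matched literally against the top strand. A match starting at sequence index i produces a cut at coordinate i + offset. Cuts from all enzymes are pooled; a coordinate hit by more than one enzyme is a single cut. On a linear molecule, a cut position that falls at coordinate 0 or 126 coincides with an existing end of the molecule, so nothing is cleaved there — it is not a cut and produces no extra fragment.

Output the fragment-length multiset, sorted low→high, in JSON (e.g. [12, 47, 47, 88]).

[4,6,6,7,7,8,9,12,14,16,18,19]

Scan for sites:
  PtaII (TGGTG, off=4): starts [26, 69] → cuts [30, 73]
  OquIII (AACGC, off=5): starts [31, 54] → cuts [36, 59]
  EstV (TCTTTACG, off=0): starts [0, 36] → cuts [36] (position 0 is a terminus of the linear molecule — no cut)
  FykI (CGATAACT, off=7): starts [11] → cuts [18]
  KluVI (AATT, off=4): starts [48, 78, 85, 104, 108, 116] → cuts [52, 82, 89, 108, 112, 120]

All cut coordinates (distinct, sorted): [18, 30, 36, 52, 59, 73, 82, 89, 108, 112, 120]

Fragment lengths:
  [0,18): 18 bp
  [18,30): 12 bp
  [30,36): 6 bp
  [36,52): 16 bp
  [52,59): 7 bp
  [59,73): 14 bp
  [73,82): 9 bp
  [82,89): 7 bp
  [89,108): 19 bp
  [108,112): 4 bp
  [112,120): 8 bp
  [120,126): 6 bp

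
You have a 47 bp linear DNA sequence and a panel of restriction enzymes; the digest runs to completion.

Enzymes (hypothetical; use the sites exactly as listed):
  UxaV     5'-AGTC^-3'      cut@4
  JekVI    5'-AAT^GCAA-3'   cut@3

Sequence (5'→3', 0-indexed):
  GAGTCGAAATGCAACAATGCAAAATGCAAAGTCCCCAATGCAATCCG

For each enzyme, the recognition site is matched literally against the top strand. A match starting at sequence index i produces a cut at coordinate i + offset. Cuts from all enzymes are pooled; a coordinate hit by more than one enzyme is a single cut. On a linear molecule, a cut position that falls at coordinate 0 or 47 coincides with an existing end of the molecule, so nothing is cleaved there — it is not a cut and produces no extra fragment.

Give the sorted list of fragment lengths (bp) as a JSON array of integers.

[5,5,6,7,8,8,8]

Scan for sites:
  UxaV AGTC/4: at [1, 29] ⇒ [5, 33]
  JekVI AATGCAA/3: at [7, 15, 22, 36] ⇒ [10, 18, 25, 39]

All cut coordinates (distinct, sorted): [5, 10, 18, 25, 33, 39]

Fragments:
  [0,5): 5 bp
  [5,10): 5 bp
  [10,18): 8 bp
  [18,25): 7 bp
  [25,33): 8 bp
  [33,39): 6 bp
  [39,47): 8 bp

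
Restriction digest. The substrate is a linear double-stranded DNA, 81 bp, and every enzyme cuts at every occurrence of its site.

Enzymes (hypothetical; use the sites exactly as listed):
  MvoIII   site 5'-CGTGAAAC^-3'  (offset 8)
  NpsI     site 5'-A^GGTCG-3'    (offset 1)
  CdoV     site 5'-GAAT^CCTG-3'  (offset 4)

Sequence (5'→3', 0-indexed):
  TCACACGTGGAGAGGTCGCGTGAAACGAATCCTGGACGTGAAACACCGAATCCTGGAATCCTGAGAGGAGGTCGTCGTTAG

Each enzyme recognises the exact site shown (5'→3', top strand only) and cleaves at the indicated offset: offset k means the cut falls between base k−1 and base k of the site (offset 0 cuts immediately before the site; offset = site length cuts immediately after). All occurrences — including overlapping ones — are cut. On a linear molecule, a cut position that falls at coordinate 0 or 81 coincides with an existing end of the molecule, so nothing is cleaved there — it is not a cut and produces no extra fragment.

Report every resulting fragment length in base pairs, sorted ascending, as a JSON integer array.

Site scan:
  MvoIII (CGTGAAAC, off=8): starts [18, 36] → cuts [26, 44]
  NpsI (AGGTCG, off=1): starts [12, 68] → cuts [13, 69]
  CdoV (GAATCCTG, off=4): starts [26, 47, 55] → cuts [30, 51, 59]

All cut coordinates (distinct, sorted): [13, 26, 30, 44, 51, 59, 69]

Fragments:
  [0,13): 13 bp
  [13,26): 13 bp
  [26,30): 4 bp
  [30,44): 14 bp
  [44,51): 7 bp
  [51,59): 8 bp
  [59,69): 10 bp
  [69,81): 12 bp

[4,7,8,10,12,13,13,14]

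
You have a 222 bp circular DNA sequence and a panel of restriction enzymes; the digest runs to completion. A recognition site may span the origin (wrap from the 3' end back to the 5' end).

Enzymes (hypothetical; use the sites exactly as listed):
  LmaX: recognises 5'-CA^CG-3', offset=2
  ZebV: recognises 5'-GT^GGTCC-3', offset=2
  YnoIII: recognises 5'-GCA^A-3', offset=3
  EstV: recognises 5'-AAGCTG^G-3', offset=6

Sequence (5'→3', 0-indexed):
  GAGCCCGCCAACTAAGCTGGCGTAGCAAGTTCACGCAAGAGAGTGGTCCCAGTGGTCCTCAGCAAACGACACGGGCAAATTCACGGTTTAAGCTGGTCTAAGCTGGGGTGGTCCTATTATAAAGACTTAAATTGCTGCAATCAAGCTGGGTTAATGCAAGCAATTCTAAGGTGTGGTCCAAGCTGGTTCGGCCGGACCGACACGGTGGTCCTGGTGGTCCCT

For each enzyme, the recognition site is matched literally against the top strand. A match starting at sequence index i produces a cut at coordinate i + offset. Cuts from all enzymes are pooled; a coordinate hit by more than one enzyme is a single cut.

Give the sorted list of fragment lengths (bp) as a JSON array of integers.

Site scan:
  LmaX CACG/2: at [31, 69, 81, 200] ⇒ [33, 71, 83, 202]
  ZebV GTGGTCC/2: at [42, 51, 107, 172, 204, 213] ⇒ [44, 53, 109, 174, 206, 215]
  YnoIII GCAA/3: at [24, 34, 61, 74, 136, 155, 159] ⇒ [27, 37, 64, 77, 139, 158, 162]
  EstV AAGCTGG/6: at [13, 89, 99, 142, 179] ⇒ [19, 95, 105, 148, 185]

Pooled cuts: [19, 27, 33, 37, 44, 53, 64, 71, 77, 83, 95, 105, 109, 139, 148, 158, 162, 174, 185, 202, 206, 215]

Fragment lengths:
  19→27: 8 bp
  27→33: 6 bp
  33→37: 4 bp
  37→44: 7 bp
  44→53: 9 bp
  53→64: 11 bp
  64→71: 7 bp
  71→77: 6 bp
  77→83: 6 bp
  83→95: 12 bp
  95→105: 10 bp
  105→109: 4 bp
  109→139: 30 bp
  139→148: 9 bp
  148→158: 10 bp
  158→162: 4 bp
  162→174: 12 bp
  174→185: 11 bp
  185→202: 17 bp
  202→206: 4 bp
  206→215: 9 bp
  215→19 (wrap): 222-215+19 = 26 bp

[4,4,4,4,6,6,6,7,7,8,9,9,9,10,10,11,11,12,12,17,26,30]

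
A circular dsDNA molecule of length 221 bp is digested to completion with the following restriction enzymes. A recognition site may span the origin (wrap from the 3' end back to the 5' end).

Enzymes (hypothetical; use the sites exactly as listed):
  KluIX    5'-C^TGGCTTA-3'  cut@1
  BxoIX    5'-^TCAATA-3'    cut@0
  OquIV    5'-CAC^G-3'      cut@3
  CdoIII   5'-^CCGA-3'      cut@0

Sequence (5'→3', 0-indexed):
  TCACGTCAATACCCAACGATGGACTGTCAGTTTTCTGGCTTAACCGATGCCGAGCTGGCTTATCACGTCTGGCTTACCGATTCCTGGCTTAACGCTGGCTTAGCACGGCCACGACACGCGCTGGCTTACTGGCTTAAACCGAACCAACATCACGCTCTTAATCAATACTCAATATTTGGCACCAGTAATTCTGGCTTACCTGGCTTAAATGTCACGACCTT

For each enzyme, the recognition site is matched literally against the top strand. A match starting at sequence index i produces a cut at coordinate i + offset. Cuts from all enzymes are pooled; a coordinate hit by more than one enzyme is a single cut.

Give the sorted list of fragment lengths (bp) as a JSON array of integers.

[1,3,4,5,6,6,6,7,7,8,8,8,8,9,9,10,11,11,11,15,15,23,30]

Scan for sites:
  KluIX CTGGCTTA/1: at [34, 54, 68, 83, 94, 120, 128, 190, 199] ⇒ [35, 55, 69, 84, 95, 121, 129, 191, 200]
  BxoIX TCAATA/0: at [5, 161, 168] ⇒ [5, 161, 168]
  OquIV CACG/3: at [1, 63, 103, 109, 114, 150, 212] ⇒ [4, 66, 106, 112, 117, 153, 215]
  CdoIII CCGA/0: at [43, 49, 76, 138] ⇒ [43, 49, 76, 138]

All cut coordinates (distinct, sorted): [4, 5, 35, 43, 49, 55, 66, 69, 76, 84, 95, 106, 112, 117, 121, 129, 138, 153, 161, 168, 191, 200, 215]

Fragment lengths:
  4→5: 1 bp
  5→35: 30 bp
  35→43: 8 bp
  43→49: 6 bp
  49→55: 6 bp
  55→66: 11 bp
  66→69: 3 bp
  69→76: 7 bp
  76→84: 8 bp
  84→95: 11 bp
  95→106: 11 bp
  106→112: 6 bp
  112→117: 5 bp
  117→121: 4 bp
  121→129: 8 bp
  129→138: 9 bp
  138→153: 15 bp
  153→161: 8 bp
  161→168: 7 bp
  168→191: 23 bp
  191→200: 9 bp
  200→215: 15 bp
  215→4 (wrap): 221-215+4 = 10 bp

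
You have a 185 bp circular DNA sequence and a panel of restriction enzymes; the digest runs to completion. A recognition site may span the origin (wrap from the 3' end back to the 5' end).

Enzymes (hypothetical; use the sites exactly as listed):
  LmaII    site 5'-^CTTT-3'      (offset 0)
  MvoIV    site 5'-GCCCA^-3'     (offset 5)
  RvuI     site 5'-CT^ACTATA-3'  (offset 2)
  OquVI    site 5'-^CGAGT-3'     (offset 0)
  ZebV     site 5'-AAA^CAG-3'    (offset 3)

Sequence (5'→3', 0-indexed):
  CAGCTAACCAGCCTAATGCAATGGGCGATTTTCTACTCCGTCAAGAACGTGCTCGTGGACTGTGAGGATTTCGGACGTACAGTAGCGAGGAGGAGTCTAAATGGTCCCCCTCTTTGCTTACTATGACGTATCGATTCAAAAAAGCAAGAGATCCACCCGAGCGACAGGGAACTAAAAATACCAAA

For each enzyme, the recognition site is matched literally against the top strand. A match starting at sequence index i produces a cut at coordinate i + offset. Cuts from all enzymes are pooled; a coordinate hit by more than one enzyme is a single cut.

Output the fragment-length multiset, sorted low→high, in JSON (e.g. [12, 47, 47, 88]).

Site scan:
  LmaII CTTT/0: at [111] ⇒ [111]
  MvoIV (GCCCA, off=5): no sites
  RvuI (CTACTATA, off=2): no sites
  OquVI (CGAGT, off=0): no sites
  ZebV AAACAG/3: at [182] ⇒ [0]

Pooled cuts: [0, 111]

Fragments:
  0→111: 111 bp
  111→0 (wrap): 185-111+0 = 74 bp

[74,111]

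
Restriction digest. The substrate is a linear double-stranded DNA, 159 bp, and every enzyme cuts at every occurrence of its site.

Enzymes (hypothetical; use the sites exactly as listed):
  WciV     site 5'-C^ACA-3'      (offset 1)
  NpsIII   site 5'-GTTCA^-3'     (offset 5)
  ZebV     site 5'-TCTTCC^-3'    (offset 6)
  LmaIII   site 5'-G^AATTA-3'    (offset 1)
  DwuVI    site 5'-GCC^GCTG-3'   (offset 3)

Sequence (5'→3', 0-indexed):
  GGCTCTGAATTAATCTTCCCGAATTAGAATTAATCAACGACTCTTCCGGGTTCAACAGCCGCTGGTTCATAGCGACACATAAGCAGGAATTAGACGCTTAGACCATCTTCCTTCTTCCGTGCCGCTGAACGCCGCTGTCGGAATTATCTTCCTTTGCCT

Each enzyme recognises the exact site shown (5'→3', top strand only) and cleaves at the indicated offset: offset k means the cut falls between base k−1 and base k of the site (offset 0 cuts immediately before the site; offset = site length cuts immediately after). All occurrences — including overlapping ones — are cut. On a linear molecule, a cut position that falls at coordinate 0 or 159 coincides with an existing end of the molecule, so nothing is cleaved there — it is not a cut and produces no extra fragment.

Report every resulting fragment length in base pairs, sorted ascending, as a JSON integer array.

Per-enzyme occurrences:
  WciV CACA/1: at [75] ⇒ [76]
  NpsIII GTTCA/5: at [49, 64] ⇒ [54, 69]
  ZebV TCTTCC/6: at [13, 41, 105, 112, 146] ⇒ [19, 47, 111, 118, 152]
  LmaIII GAATTA/1: at [6, 20, 26, 86, 140] ⇒ [7, 21, 27, 87, 141]
  DwuVI GCCGCTG/3: at [57, 120, 130] ⇒ [60, 123, 133]

Pooled cuts: [7, 19, 21, 27, 47, 54, 60, 69, 76, 87, 111, 118, 123, 133, 141, 152]

Fragments:
  [0,7): 7 bp
  [7,19): 12 bp
  [19,21): 2 bp
  [21,27): 6 bp
  [27,47): 20 bp
  [47,54): 7 bp
  [54,60): 6 bp
  [60,69): 9 bp
  [69,76): 7 bp
  [76,87): 11 bp
  [87,111): 24 bp
  [111,118): 7 bp
  [118,123): 5 bp
  [123,133): 10 bp
  [133,141): 8 bp
  [141,152): 11 bp
  [152,159): 7 bp

[2,5,6,6,7,7,7,7,7,8,9,10,11,11,12,20,24]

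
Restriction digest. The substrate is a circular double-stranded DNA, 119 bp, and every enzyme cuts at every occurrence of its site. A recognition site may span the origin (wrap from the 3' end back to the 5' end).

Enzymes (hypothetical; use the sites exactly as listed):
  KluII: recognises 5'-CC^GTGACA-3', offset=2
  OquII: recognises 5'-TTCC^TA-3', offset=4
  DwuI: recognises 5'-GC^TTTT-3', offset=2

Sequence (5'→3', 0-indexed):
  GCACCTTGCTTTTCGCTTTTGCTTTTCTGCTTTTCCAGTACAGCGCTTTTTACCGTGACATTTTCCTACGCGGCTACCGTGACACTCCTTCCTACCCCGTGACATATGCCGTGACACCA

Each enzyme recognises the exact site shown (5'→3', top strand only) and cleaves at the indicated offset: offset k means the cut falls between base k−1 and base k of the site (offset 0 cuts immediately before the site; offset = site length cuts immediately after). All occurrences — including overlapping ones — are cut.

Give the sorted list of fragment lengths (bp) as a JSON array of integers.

[6,6,7,8,8,12,12,12,14,16,18]

Per-enzyme occurrences:
  KluII (CCGTGACA, off=2): starts [52, 76, 96, 108] → cuts [54, 78, 98, 110]
  OquII (TTCCTA, off=4): starts [62, 88] → cuts [66, 92]
  DwuI (GCTTTT, off=2): starts [7, 14, 20, 28, 44] → cuts [9, 16, 22, 30, 46]

All cut coordinates (distinct, sorted): [9, 16, 22, 30, 46, 54, 66, 78, 92, 98, 110]

Fragments:
  9→16: 7 bp
  16→22: 6 bp
  22→30: 8 bp
  30→46: 16 bp
  46→54: 8 bp
  54→66: 12 bp
  66→78: 12 bp
  78→92: 14 bp
  92→98: 6 bp
  98→110: 12 bp
  110→9 (wrap): 119-110+9 = 18 bp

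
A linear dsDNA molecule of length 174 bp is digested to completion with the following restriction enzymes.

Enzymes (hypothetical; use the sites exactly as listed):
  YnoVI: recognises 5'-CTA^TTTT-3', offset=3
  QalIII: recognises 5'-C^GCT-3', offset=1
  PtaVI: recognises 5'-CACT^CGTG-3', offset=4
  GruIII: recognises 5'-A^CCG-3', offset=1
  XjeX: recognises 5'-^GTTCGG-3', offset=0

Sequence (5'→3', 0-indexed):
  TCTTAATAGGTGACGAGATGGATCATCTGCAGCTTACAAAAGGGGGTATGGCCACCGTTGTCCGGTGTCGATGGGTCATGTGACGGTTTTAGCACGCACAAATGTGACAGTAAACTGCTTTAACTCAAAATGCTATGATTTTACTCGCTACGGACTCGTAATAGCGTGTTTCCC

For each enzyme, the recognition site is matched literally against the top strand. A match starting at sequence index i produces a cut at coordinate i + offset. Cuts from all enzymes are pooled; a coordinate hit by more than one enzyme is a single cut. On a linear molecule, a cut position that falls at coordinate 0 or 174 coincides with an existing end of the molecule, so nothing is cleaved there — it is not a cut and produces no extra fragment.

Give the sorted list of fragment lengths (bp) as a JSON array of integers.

[28,54,92]

Per-enzyme occurrences:
  YnoVI (CTATTTT, off=3): no sites
  QalIII (CGCT, off=1): starts [145] → cuts [146]
  PtaVI (CACTCGTG, off=4): no sites
  GruIII (ACCG, off=1): starts [53] → cuts [54]
  XjeX (GTTCGG, off=0): no sites

Pooled cuts: [54, 146]

Fragment lengths:
  [0,54): 54 bp
  [54,146): 92 bp
  [146,174): 28 bp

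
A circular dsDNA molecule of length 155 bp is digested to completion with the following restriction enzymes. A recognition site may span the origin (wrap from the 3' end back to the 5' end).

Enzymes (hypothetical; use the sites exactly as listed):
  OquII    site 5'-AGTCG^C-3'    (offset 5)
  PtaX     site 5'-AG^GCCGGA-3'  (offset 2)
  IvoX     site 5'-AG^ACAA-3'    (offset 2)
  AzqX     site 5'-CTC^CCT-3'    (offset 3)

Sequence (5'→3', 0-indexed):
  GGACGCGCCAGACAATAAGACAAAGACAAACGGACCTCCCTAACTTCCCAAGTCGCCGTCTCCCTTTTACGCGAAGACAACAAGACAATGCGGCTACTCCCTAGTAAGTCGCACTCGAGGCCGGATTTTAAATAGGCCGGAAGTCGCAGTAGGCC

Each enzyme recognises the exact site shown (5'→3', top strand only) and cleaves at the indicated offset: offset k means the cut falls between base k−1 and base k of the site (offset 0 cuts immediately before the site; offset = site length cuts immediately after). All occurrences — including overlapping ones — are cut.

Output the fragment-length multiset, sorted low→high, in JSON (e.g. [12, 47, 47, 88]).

Per-enzyme occurrences:
  OquII AGTCGC/5: at [50, 106, 141] ⇒ [55, 111, 146]
  PtaX AGGCCGGA/2: at [117, 133, 150] ⇒ [119, 135, 152]
  IvoX AGACAA/2: at [9, 17, 23, 74, 82] ⇒ [11, 19, 25, 76, 84]
  AzqX CTCCCT/3: at [35, 59, 96] ⇒ [38, 62, 99]

Pooled cuts: [11, 19, 25, 38, 55, 62, 76, 84, 99, 111, 119, 135, 146, 152]

Fragments:
  11→19: 8 bp
  19→25: 6 bp
  25→38: 13 bp
  38→55: 17 bp
  55→62: 7 bp
  62→76: 14 bp
  76→84: 8 bp
  84→99: 15 bp
  99→111: 12 bp
  111→119: 8 bp
  119→135: 16 bp
  135→146: 11 bp
  146→152: 6 bp
  152→11 (wrap): 155-152+11 = 14 bp

[6,6,7,8,8,8,11,12,13,14,14,15,16,17]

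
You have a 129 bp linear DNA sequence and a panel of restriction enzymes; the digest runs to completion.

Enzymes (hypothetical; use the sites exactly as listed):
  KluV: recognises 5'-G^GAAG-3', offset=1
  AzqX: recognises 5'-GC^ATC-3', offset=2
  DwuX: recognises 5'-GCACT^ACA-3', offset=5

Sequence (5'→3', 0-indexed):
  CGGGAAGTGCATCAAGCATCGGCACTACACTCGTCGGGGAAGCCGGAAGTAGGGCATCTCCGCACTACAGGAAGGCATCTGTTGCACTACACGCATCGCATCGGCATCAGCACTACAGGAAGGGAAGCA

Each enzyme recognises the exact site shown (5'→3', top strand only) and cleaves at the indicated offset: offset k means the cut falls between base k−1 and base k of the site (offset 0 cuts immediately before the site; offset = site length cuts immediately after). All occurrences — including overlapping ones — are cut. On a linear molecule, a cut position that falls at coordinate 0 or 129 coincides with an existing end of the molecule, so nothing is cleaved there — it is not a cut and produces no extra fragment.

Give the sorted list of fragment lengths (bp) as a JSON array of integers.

Site scan:
  KluV (GGAAG, off=1): starts [2, 37, 44, 69, 117, 122] → cuts [3, 38, 45, 70, 118, 123]
  AzqX (GCATC, off=2): starts [8, 15, 53, 74, 92, 97, 103] → cuts [10, 17, 55, 76, 94, 99, 105]
  DwuX (GCACTACA, off=5): starts [21, 61, 83, 109] → cuts [26, 66, 88, 114]

All cut coordinates (distinct, sorted): [3, 10, 17, 26, 38, 45, 55, 66, 70, 76, 88, 94, 99, 105, 114, 118, 123]

Fragment lengths:
  [0,3): 3 bp
  [3,10): 7 bp
  [10,17): 7 bp
  [17,26): 9 bp
  [26,38): 12 bp
  [38,45): 7 bp
  [45,55): 10 bp
  [55,66): 11 bp
  [66,70): 4 bp
  [70,76): 6 bp
  [76,88): 12 bp
  [88,94): 6 bp
  [94,99): 5 bp
  [99,105): 6 bp
  [105,114): 9 bp
  [114,118): 4 bp
  [118,123): 5 bp
  [123,129): 6 bp

[3,4,4,5,5,6,6,6,6,7,7,7,9,9,10,11,12,12]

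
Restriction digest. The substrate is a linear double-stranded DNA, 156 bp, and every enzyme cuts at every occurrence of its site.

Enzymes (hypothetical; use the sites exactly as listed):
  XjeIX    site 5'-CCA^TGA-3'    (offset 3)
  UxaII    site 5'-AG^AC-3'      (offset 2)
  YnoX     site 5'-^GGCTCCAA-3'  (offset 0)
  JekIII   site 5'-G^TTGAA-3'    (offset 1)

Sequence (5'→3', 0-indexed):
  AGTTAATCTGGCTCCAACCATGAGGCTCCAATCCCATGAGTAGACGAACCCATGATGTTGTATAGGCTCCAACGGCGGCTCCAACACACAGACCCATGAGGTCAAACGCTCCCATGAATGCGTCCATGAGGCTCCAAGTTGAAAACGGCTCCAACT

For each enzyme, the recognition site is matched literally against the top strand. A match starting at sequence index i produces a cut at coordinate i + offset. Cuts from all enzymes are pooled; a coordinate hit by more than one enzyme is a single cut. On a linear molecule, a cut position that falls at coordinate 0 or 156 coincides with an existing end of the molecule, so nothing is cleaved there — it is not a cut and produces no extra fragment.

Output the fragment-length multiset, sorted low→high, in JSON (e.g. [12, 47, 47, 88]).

[3,3,5,7,8,9,9,9,10,11,12,12,12,13,15,18]

Site scan:
  XjeIX CCATGA/3: at [17, 33, 49, 93, 111, 123] ⇒ [20, 36, 52, 96, 114, 126]
  UxaII AGAC/2: at [41, 89] ⇒ [43, 91]
  YnoX GGCTCCAA/0: at [9, 23, 64, 76, 129, 146] ⇒ [9, 23, 64, 76, 129, 146]
  JekIII GTTGAA/1: at [137] ⇒ [138]

All cut coordinates (distinct, sorted): [9, 20, 23, 36, 43, 52, 64, 76, 91, 96, 114, 126, 129, 138, 146]

Fragment lengths:
  [0,9): 9 bp
  [9,20): 11 bp
  [20,23): 3 bp
  [23,36): 13 bp
  [36,43): 7 bp
  [43,52): 9 bp
  [52,64): 12 bp
  [64,76): 12 bp
  [76,91): 15 bp
  [91,96): 5 bp
  [96,114): 18 bp
  [114,126): 12 bp
  [126,129): 3 bp
  [129,138): 9 bp
  [138,146): 8 bp
  [146,156): 10 bp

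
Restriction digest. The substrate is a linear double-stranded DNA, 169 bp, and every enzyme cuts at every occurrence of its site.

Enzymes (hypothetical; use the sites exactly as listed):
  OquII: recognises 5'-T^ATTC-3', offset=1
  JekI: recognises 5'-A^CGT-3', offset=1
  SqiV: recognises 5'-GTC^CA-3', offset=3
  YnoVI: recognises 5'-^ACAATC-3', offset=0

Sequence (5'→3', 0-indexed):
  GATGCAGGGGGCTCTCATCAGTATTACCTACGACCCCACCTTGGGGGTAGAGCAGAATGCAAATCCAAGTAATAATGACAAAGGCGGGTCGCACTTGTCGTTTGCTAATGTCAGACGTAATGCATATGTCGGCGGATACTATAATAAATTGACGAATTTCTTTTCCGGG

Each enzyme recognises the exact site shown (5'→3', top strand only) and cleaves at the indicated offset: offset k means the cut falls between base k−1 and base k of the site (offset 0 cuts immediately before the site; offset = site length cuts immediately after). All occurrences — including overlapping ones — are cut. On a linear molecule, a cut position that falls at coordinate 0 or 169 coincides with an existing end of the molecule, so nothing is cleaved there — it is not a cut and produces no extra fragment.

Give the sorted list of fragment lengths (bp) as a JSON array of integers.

[54,115]

Per-enzyme occurrences:
  OquII (TATTC, off=1): no sites
  JekI (ACGT, off=1): starts [114] → cuts [115]
  SqiV (GTCCA, off=3): no sites
  YnoVI (ACAATC, off=0): no sites

All cut coordinates (distinct, sorted): [115]

Fragments:
  [0,115): 115 bp
  [115,169): 54 bp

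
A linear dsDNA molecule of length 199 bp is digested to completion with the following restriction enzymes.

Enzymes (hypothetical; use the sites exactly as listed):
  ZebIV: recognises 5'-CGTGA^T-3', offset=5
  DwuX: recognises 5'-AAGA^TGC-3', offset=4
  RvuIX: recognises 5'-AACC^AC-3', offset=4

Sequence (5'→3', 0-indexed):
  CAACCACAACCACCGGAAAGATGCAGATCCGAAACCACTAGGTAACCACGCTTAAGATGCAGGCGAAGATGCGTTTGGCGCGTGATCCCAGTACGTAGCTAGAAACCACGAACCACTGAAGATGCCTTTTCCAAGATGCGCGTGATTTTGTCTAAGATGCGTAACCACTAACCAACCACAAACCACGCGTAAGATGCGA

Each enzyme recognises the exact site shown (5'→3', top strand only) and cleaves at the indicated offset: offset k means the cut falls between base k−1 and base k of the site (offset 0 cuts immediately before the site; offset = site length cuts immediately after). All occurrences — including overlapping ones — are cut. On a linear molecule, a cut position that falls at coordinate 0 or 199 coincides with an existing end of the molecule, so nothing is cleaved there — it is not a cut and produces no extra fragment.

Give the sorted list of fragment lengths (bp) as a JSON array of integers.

Site scan:
  ZebIV (CGTGAT, off=5): starts [80, 140] → cuts [85, 145]
  DwuX (AAGATGC, off=4): starts [17, 53, 65, 118, 132, 153, 190] → cuts [21, 57, 69, 122, 136, 157, 194]
  RvuIX (AACCAC, off=4): starts [1, 7, 32, 43, 103, 110, 162, 173, 180] → cuts [5, 11, 36, 47, 107, 114, 166, 177, 184]

All cut coordinates (distinct, sorted): [5, 11, 21, 36, 47, 57, 69, 85, 107, 114, 122, 136, 145, 157, 166, 177, 184, 194]

Fragment lengths:
  [0,5): 5 bp
  [5,11): 6 bp
  [11,21): 10 bp
  [21,36): 15 bp
  [36,47): 11 bp
  [47,57): 10 bp
  [57,69): 12 bp
  [69,85): 16 bp
  [85,107): 22 bp
  [107,114): 7 bp
  [114,122): 8 bp
  [122,136): 14 bp
  [136,145): 9 bp
  [145,157): 12 bp
  [157,166): 9 bp
  [166,177): 11 bp
  [177,184): 7 bp
  [184,194): 10 bp
  [194,199): 5 bp

[5,5,6,7,7,8,9,9,10,10,10,11,11,12,12,14,15,16,22]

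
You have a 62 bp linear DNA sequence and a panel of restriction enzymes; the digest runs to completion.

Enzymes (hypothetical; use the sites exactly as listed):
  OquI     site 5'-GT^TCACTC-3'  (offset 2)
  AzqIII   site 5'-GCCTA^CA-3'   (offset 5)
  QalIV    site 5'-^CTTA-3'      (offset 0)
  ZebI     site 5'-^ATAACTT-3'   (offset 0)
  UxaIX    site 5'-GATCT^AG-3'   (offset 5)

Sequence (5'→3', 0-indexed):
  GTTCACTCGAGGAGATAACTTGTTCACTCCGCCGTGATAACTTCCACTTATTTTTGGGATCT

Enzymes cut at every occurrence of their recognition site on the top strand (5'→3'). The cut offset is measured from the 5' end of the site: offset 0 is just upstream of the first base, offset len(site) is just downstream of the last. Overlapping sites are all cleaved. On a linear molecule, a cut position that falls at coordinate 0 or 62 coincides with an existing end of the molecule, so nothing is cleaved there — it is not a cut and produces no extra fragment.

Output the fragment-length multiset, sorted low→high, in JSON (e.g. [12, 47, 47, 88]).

Site scan:
  OquI GTTCACTC/2: at [0, 21] ⇒ [2, 23]
  AzqIII (GCCTACA, off=5): no sites
  QalIV CTTA/0: at [46] ⇒ [46]
  ZebI ATAACTT/0: at [14, 36] ⇒ [14, 36]
  UxaIX (GATCTAG, off=5): no sites

All cut coordinates (distinct, sorted): [2, 14, 23, 36, 46]

Fragment lengths:
  [0,2): 2 bp
  [2,14): 12 bp
  [14,23): 9 bp
  [23,36): 13 bp
  [36,46): 10 bp
  [46,62): 16 bp

[2,9,10,12,13,16]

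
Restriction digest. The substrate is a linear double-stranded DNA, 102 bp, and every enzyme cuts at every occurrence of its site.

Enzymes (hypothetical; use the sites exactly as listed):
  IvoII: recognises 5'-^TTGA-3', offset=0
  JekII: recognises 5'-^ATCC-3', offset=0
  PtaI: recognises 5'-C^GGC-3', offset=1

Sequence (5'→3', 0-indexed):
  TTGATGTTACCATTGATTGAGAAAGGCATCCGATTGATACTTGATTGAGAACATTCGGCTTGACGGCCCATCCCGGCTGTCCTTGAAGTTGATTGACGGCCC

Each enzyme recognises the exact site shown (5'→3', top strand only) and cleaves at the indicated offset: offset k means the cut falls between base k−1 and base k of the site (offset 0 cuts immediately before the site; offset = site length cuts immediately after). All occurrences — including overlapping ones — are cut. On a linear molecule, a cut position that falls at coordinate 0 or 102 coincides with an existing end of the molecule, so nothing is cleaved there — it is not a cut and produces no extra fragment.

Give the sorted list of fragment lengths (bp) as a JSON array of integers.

Site scan:
  IvoII TTGA/0: at [0, 12, 16, 33, 40, 44, 59, 82, 88, 92] ⇒ [12, 16, 33, 40, 44, 59, 82, 88, 92] (position 0 is a terminus of the linear molecule — no cut)
  JekII ATCC/0: at [27, 69] ⇒ [27, 69]
  PtaI CGGC/1: at [55, 63, 73, 96] ⇒ [56, 64, 74, 97]

All cut coordinates (distinct, sorted): [12, 16, 27, 33, 40, 44, 56, 59, 64, 69, 74, 82, 88, 92, 97]

Fragments:
  [0,12): 12 bp
  [12,16): 4 bp
  [16,27): 11 bp
  [27,33): 6 bp
  [33,40): 7 bp
  [40,44): 4 bp
  [44,56): 12 bp
  [56,59): 3 bp
  [59,64): 5 bp
  [64,69): 5 bp
  [69,74): 5 bp
  [74,82): 8 bp
  [82,88): 6 bp
  [88,92): 4 bp
  [92,97): 5 bp
  [97,102): 5 bp

[3,4,4,4,5,5,5,5,5,6,6,7,8,11,12,12]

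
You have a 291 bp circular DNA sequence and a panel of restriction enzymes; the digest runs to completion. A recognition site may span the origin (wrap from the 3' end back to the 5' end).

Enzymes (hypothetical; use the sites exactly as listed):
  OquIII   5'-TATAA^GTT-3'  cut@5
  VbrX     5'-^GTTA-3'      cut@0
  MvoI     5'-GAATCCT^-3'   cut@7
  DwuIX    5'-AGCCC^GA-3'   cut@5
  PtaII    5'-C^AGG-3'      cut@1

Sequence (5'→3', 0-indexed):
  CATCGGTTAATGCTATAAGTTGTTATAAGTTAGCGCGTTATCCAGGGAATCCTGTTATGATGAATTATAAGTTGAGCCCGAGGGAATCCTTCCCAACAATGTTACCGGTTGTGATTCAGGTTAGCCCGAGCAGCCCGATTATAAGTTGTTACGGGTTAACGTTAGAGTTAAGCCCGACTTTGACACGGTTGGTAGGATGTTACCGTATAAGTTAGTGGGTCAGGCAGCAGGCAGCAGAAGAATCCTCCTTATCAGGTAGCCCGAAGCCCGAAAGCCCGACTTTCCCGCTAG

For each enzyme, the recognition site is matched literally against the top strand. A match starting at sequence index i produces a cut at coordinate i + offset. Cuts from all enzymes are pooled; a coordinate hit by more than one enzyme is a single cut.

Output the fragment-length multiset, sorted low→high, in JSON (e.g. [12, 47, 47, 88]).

Per-enzyme occurrences:
  OquIII (TATAAGTT, off=5): starts [13, 23, 65, 139, 205] → cuts [18, 28, 70, 144, 210]
  VbrX (GTTA, off=0): starts [5, 21, 28, 36, 53, 100, 119, 147, 154, 160, 166, 198, 210] → cuts [5, 21, 28, 36, 53, 100, 119, 147, 154, 160, 166, 198, 210]
  MvoI (GAATCCT, off=7): starts [46, 83, 239] → cuts [53, 90, 246]
  DwuIX (AGCCCGA, off=5): starts [74, 122, 131, 170, 257, 264, 272] → cuts [79, 127, 136, 175, 262, 269, 277]
  PtaII (CAGG, off=1): starts [42, 116, 220, 227, 252] → cuts [43, 117, 221, 228, 253]

Pooled cuts: [5, 18, 21, 28, 36, 43, 53, 70, 79, 90, 100, 117, 119, 127, 136, 144, 147, 154, 160, 166, 175, 198, 210, 221, 228, 246, 253, 262, 269, 277]

Fragments:
  5→18: 13 bp
  18→21: 3 bp
  21→28: 7 bp
  28→36: 8 bp
  36→43: 7 bp
  43→53: 10 bp
  53→70: 17 bp
  70→79: 9 bp
  79→90: 11 bp
  90→100: 10 bp
  100→117: 17 bp
  117→119: 2 bp
  119→127: 8 bp
  127→136: 9 bp
  136→144: 8 bp
  144→147: 3 bp
  147→154: 7 bp
  154→160: 6 bp
  160→166: 6 bp
  166→175: 9 bp
  175→198: 23 bp
  198→210: 12 bp
  210→221: 11 bp
  221→228: 7 bp
  228→246: 18 bp
  246→253: 7 bp
  253→262: 9 bp
  262→269: 7 bp
  269→277: 8 bp
  277→5 (wrap): 291-277+5 = 19 bp

[2,3,3,6,6,7,7,7,7,7,7,8,8,8,8,9,9,9,9,10,10,11,11,12,13,17,17,18,19,23]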